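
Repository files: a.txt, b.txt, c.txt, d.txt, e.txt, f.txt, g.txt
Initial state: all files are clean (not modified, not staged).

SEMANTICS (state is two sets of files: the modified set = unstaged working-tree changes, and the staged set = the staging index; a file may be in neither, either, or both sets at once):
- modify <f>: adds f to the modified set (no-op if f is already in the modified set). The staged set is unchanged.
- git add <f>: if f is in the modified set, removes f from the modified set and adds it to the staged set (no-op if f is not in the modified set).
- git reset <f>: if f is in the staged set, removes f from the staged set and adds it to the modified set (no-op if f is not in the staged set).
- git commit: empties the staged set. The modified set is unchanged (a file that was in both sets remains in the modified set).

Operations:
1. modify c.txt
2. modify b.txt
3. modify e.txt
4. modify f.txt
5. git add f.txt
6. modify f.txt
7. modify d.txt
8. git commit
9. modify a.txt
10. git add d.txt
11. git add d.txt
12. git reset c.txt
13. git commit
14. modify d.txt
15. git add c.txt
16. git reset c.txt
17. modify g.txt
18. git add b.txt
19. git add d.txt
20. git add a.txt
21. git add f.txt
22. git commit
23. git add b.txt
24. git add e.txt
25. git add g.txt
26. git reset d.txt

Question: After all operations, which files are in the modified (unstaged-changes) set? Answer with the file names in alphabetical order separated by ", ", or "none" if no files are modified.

After op 1 (modify c.txt): modified={c.txt} staged={none}
After op 2 (modify b.txt): modified={b.txt, c.txt} staged={none}
After op 3 (modify e.txt): modified={b.txt, c.txt, e.txt} staged={none}
After op 4 (modify f.txt): modified={b.txt, c.txt, e.txt, f.txt} staged={none}
After op 5 (git add f.txt): modified={b.txt, c.txt, e.txt} staged={f.txt}
After op 6 (modify f.txt): modified={b.txt, c.txt, e.txt, f.txt} staged={f.txt}
After op 7 (modify d.txt): modified={b.txt, c.txt, d.txt, e.txt, f.txt} staged={f.txt}
After op 8 (git commit): modified={b.txt, c.txt, d.txt, e.txt, f.txt} staged={none}
After op 9 (modify a.txt): modified={a.txt, b.txt, c.txt, d.txt, e.txt, f.txt} staged={none}
After op 10 (git add d.txt): modified={a.txt, b.txt, c.txt, e.txt, f.txt} staged={d.txt}
After op 11 (git add d.txt): modified={a.txt, b.txt, c.txt, e.txt, f.txt} staged={d.txt}
After op 12 (git reset c.txt): modified={a.txt, b.txt, c.txt, e.txt, f.txt} staged={d.txt}
After op 13 (git commit): modified={a.txt, b.txt, c.txt, e.txt, f.txt} staged={none}
After op 14 (modify d.txt): modified={a.txt, b.txt, c.txt, d.txt, e.txt, f.txt} staged={none}
After op 15 (git add c.txt): modified={a.txt, b.txt, d.txt, e.txt, f.txt} staged={c.txt}
After op 16 (git reset c.txt): modified={a.txt, b.txt, c.txt, d.txt, e.txt, f.txt} staged={none}
After op 17 (modify g.txt): modified={a.txt, b.txt, c.txt, d.txt, e.txt, f.txt, g.txt} staged={none}
After op 18 (git add b.txt): modified={a.txt, c.txt, d.txt, e.txt, f.txt, g.txt} staged={b.txt}
After op 19 (git add d.txt): modified={a.txt, c.txt, e.txt, f.txt, g.txt} staged={b.txt, d.txt}
After op 20 (git add a.txt): modified={c.txt, e.txt, f.txt, g.txt} staged={a.txt, b.txt, d.txt}
After op 21 (git add f.txt): modified={c.txt, e.txt, g.txt} staged={a.txt, b.txt, d.txt, f.txt}
After op 22 (git commit): modified={c.txt, e.txt, g.txt} staged={none}
After op 23 (git add b.txt): modified={c.txt, e.txt, g.txt} staged={none}
After op 24 (git add e.txt): modified={c.txt, g.txt} staged={e.txt}
After op 25 (git add g.txt): modified={c.txt} staged={e.txt, g.txt}
After op 26 (git reset d.txt): modified={c.txt} staged={e.txt, g.txt}

Answer: c.txt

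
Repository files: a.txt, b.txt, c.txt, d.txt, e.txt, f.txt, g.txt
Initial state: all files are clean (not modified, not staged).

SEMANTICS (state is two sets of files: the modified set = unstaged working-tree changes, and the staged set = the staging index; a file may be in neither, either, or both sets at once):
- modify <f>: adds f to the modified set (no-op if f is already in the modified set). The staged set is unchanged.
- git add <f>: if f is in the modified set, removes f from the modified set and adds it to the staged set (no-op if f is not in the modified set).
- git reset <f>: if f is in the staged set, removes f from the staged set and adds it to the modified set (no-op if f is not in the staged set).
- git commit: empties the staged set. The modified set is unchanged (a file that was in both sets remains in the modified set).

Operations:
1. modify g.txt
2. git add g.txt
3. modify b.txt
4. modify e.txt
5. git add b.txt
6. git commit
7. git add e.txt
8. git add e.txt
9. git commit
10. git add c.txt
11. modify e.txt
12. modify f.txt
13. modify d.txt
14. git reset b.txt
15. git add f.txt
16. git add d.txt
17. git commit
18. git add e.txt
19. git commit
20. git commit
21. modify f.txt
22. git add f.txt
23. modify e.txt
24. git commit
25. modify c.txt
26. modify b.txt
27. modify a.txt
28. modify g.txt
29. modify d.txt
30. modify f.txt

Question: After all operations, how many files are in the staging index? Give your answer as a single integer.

Answer: 0

Derivation:
After op 1 (modify g.txt): modified={g.txt} staged={none}
After op 2 (git add g.txt): modified={none} staged={g.txt}
After op 3 (modify b.txt): modified={b.txt} staged={g.txt}
After op 4 (modify e.txt): modified={b.txt, e.txt} staged={g.txt}
After op 5 (git add b.txt): modified={e.txt} staged={b.txt, g.txt}
After op 6 (git commit): modified={e.txt} staged={none}
After op 7 (git add e.txt): modified={none} staged={e.txt}
After op 8 (git add e.txt): modified={none} staged={e.txt}
After op 9 (git commit): modified={none} staged={none}
After op 10 (git add c.txt): modified={none} staged={none}
After op 11 (modify e.txt): modified={e.txt} staged={none}
After op 12 (modify f.txt): modified={e.txt, f.txt} staged={none}
After op 13 (modify d.txt): modified={d.txt, e.txt, f.txt} staged={none}
After op 14 (git reset b.txt): modified={d.txt, e.txt, f.txt} staged={none}
After op 15 (git add f.txt): modified={d.txt, e.txt} staged={f.txt}
After op 16 (git add d.txt): modified={e.txt} staged={d.txt, f.txt}
After op 17 (git commit): modified={e.txt} staged={none}
After op 18 (git add e.txt): modified={none} staged={e.txt}
After op 19 (git commit): modified={none} staged={none}
After op 20 (git commit): modified={none} staged={none}
After op 21 (modify f.txt): modified={f.txt} staged={none}
After op 22 (git add f.txt): modified={none} staged={f.txt}
After op 23 (modify e.txt): modified={e.txt} staged={f.txt}
After op 24 (git commit): modified={e.txt} staged={none}
After op 25 (modify c.txt): modified={c.txt, e.txt} staged={none}
After op 26 (modify b.txt): modified={b.txt, c.txt, e.txt} staged={none}
After op 27 (modify a.txt): modified={a.txt, b.txt, c.txt, e.txt} staged={none}
After op 28 (modify g.txt): modified={a.txt, b.txt, c.txt, e.txt, g.txt} staged={none}
After op 29 (modify d.txt): modified={a.txt, b.txt, c.txt, d.txt, e.txt, g.txt} staged={none}
After op 30 (modify f.txt): modified={a.txt, b.txt, c.txt, d.txt, e.txt, f.txt, g.txt} staged={none}
Final staged set: {none} -> count=0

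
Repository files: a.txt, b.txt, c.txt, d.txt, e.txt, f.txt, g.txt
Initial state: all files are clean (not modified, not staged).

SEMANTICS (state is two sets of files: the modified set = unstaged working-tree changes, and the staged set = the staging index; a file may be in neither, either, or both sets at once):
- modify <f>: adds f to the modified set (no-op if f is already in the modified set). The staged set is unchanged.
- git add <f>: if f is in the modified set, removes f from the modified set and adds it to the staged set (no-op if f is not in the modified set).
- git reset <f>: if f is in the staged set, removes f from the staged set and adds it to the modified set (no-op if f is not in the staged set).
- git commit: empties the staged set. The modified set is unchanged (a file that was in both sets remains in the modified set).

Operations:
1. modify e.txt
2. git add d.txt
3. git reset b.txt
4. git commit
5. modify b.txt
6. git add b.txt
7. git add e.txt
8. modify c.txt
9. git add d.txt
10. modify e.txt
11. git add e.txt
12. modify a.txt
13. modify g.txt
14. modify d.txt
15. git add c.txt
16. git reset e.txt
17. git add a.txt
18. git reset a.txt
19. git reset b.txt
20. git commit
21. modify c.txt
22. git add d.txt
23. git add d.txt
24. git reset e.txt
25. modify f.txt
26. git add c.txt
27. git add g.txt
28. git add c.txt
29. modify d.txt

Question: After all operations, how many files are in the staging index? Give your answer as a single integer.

Answer: 3

Derivation:
After op 1 (modify e.txt): modified={e.txt} staged={none}
After op 2 (git add d.txt): modified={e.txt} staged={none}
After op 3 (git reset b.txt): modified={e.txt} staged={none}
After op 4 (git commit): modified={e.txt} staged={none}
After op 5 (modify b.txt): modified={b.txt, e.txt} staged={none}
After op 6 (git add b.txt): modified={e.txt} staged={b.txt}
After op 7 (git add e.txt): modified={none} staged={b.txt, e.txt}
After op 8 (modify c.txt): modified={c.txt} staged={b.txt, e.txt}
After op 9 (git add d.txt): modified={c.txt} staged={b.txt, e.txt}
After op 10 (modify e.txt): modified={c.txt, e.txt} staged={b.txt, e.txt}
After op 11 (git add e.txt): modified={c.txt} staged={b.txt, e.txt}
After op 12 (modify a.txt): modified={a.txt, c.txt} staged={b.txt, e.txt}
After op 13 (modify g.txt): modified={a.txt, c.txt, g.txt} staged={b.txt, e.txt}
After op 14 (modify d.txt): modified={a.txt, c.txt, d.txt, g.txt} staged={b.txt, e.txt}
After op 15 (git add c.txt): modified={a.txt, d.txt, g.txt} staged={b.txt, c.txt, e.txt}
After op 16 (git reset e.txt): modified={a.txt, d.txt, e.txt, g.txt} staged={b.txt, c.txt}
After op 17 (git add a.txt): modified={d.txt, e.txt, g.txt} staged={a.txt, b.txt, c.txt}
After op 18 (git reset a.txt): modified={a.txt, d.txt, e.txt, g.txt} staged={b.txt, c.txt}
After op 19 (git reset b.txt): modified={a.txt, b.txt, d.txt, e.txt, g.txt} staged={c.txt}
After op 20 (git commit): modified={a.txt, b.txt, d.txt, e.txt, g.txt} staged={none}
After op 21 (modify c.txt): modified={a.txt, b.txt, c.txt, d.txt, e.txt, g.txt} staged={none}
After op 22 (git add d.txt): modified={a.txt, b.txt, c.txt, e.txt, g.txt} staged={d.txt}
After op 23 (git add d.txt): modified={a.txt, b.txt, c.txt, e.txt, g.txt} staged={d.txt}
After op 24 (git reset e.txt): modified={a.txt, b.txt, c.txt, e.txt, g.txt} staged={d.txt}
After op 25 (modify f.txt): modified={a.txt, b.txt, c.txt, e.txt, f.txt, g.txt} staged={d.txt}
After op 26 (git add c.txt): modified={a.txt, b.txt, e.txt, f.txt, g.txt} staged={c.txt, d.txt}
After op 27 (git add g.txt): modified={a.txt, b.txt, e.txt, f.txt} staged={c.txt, d.txt, g.txt}
After op 28 (git add c.txt): modified={a.txt, b.txt, e.txt, f.txt} staged={c.txt, d.txt, g.txt}
After op 29 (modify d.txt): modified={a.txt, b.txt, d.txt, e.txt, f.txt} staged={c.txt, d.txt, g.txt}
Final staged set: {c.txt, d.txt, g.txt} -> count=3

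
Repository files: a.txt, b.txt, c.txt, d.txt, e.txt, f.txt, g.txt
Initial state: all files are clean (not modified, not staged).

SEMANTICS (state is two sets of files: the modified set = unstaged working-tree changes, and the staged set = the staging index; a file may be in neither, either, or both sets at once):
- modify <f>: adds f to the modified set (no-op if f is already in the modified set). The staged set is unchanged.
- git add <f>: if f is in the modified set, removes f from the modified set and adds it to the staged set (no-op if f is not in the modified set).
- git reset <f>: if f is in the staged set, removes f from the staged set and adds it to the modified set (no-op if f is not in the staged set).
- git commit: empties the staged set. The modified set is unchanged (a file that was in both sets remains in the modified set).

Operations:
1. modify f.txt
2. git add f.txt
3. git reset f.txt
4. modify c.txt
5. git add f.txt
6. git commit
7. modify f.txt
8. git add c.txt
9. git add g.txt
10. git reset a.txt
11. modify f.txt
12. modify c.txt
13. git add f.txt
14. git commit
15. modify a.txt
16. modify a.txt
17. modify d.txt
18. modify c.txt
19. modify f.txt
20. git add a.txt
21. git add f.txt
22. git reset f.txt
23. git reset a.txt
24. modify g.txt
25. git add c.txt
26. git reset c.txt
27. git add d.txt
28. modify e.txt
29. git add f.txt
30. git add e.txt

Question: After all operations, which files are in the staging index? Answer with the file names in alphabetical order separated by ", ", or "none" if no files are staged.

Answer: d.txt, e.txt, f.txt

Derivation:
After op 1 (modify f.txt): modified={f.txt} staged={none}
After op 2 (git add f.txt): modified={none} staged={f.txt}
After op 3 (git reset f.txt): modified={f.txt} staged={none}
After op 4 (modify c.txt): modified={c.txt, f.txt} staged={none}
After op 5 (git add f.txt): modified={c.txt} staged={f.txt}
After op 6 (git commit): modified={c.txt} staged={none}
After op 7 (modify f.txt): modified={c.txt, f.txt} staged={none}
After op 8 (git add c.txt): modified={f.txt} staged={c.txt}
After op 9 (git add g.txt): modified={f.txt} staged={c.txt}
After op 10 (git reset a.txt): modified={f.txt} staged={c.txt}
After op 11 (modify f.txt): modified={f.txt} staged={c.txt}
After op 12 (modify c.txt): modified={c.txt, f.txt} staged={c.txt}
After op 13 (git add f.txt): modified={c.txt} staged={c.txt, f.txt}
After op 14 (git commit): modified={c.txt} staged={none}
After op 15 (modify a.txt): modified={a.txt, c.txt} staged={none}
After op 16 (modify a.txt): modified={a.txt, c.txt} staged={none}
After op 17 (modify d.txt): modified={a.txt, c.txt, d.txt} staged={none}
After op 18 (modify c.txt): modified={a.txt, c.txt, d.txt} staged={none}
After op 19 (modify f.txt): modified={a.txt, c.txt, d.txt, f.txt} staged={none}
After op 20 (git add a.txt): modified={c.txt, d.txt, f.txt} staged={a.txt}
After op 21 (git add f.txt): modified={c.txt, d.txt} staged={a.txt, f.txt}
After op 22 (git reset f.txt): modified={c.txt, d.txt, f.txt} staged={a.txt}
After op 23 (git reset a.txt): modified={a.txt, c.txt, d.txt, f.txt} staged={none}
After op 24 (modify g.txt): modified={a.txt, c.txt, d.txt, f.txt, g.txt} staged={none}
After op 25 (git add c.txt): modified={a.txt, d.txt, f.txt, g.txt} staged={c.txt}
After op 26 (git reset c.txt): modified={a.txt, c.txt, d.txt, f.txt, g.txt} staged={none}
After op 27 (git add d.txt): modified={a.txt, c.txt, f.txt, g.txt} staged={d.txt}
After op 28 (modify e.txt): modified={a.txt, c.txt, e.txt, f.txt, g.txt} staged={d.txt}
After op 29 (git add f.txt): modified={a.txt, c.txt, e.txt, g.txt} staged={d.txt, f.txt}
After op 30 (git add e.txt): modified={a.txt, c.txt, g.txt} staged={d.txt, e.txt, f.txt}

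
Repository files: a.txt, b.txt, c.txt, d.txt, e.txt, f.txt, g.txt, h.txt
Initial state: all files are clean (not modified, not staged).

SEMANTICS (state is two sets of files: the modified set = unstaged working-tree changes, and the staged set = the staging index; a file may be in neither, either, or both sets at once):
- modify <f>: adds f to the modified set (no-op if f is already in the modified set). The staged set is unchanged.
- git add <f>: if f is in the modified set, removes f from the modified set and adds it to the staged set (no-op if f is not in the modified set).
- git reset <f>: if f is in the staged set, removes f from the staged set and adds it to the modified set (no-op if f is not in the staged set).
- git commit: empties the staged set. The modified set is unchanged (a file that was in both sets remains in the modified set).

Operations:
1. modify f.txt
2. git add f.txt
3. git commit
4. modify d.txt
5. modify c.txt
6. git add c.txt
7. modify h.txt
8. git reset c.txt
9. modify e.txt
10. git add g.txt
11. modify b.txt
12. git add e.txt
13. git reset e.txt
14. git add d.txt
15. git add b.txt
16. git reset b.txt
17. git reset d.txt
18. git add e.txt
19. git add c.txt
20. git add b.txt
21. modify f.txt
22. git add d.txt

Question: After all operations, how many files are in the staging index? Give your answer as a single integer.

After op 1 (modify f.txt): modified={f.txt} staged={none}
After op 2 (git add f.txt): modified={none} staged={f.txt}
After op 3 (git commit): modified={none} staged={none}
After op 4 (modify d.txt): modified={d.txt} staged={none}
After op 5 (modify c.txt): modified={c.txt, d.txt} staged={none}
After op 6 (git add c.txt): modified={d.txt} staged={c.txt}
After op 7 (modify h.txt): modified={d.txt, h.txt} staged={c.txt}
After op 8 (git reset c.txt): modified={c.txt, d.txt, h.txt} staged={none}
After op 9 (modify e.txt): modified={c.txt, d.txt, e.txt, h.txt} staged={none}
After op 10 (git add g.txt): modified={c.txt, d.txt, e.txt, h.txt} staged={none}
After op 11 (modify b.txt): modified={b.txt, c.txt, d.txt, e.txt, h.txt} staged={none}
After op 12 (git add e.txt): modified={b.txt, c.txt, d.txt, h.txt} staged={e.txt}
After op 13 (git reset e.txt): modified={b.txt, c.txt, d.txt, e.txt, h.txt} staged={none}
After op 14 (git add d.txt): modified={b.txt, c.txt, e.txt, h.txt} staged={d.txt}
After op 15 (git add b.txt): modified={c.txt, e.txt, h.txt} staged={b.txt, d.txt}
After op 16 (git reset b.txt): modified={b.txt, c.txt, e.txt, h.txt} staged={d.txt}
After op 17 (git reset d.txt): modified={b.txt, c.txt, d.txt, e.txt, h.txt} staged={none}
After op 18 (git add e.txt): modified={b.txt, c.txt, d.txt, h.txt} staged={e.txt}
After op 19 (git add c.txt): modified={b.txt, d.txt, h.txt} staged={c.txt, e.txt}
After op 20 (git add b.txt): modified={d.txt, h.txt} staged={b.txt, c.txt, e.txt}
After op 21 (modify f.txt): modified={d.txt, f.txt, h.txt} staged={b.txt, c.txt, e.txt}
After op 22 (git add d.txt): modified={f.txt, h.txt} staged={b.txt, c.txt, d.txt, e.txt}
Final staged set: {b.txt, c.txt, d.txt, e.txt} -> count=4

Answer: 4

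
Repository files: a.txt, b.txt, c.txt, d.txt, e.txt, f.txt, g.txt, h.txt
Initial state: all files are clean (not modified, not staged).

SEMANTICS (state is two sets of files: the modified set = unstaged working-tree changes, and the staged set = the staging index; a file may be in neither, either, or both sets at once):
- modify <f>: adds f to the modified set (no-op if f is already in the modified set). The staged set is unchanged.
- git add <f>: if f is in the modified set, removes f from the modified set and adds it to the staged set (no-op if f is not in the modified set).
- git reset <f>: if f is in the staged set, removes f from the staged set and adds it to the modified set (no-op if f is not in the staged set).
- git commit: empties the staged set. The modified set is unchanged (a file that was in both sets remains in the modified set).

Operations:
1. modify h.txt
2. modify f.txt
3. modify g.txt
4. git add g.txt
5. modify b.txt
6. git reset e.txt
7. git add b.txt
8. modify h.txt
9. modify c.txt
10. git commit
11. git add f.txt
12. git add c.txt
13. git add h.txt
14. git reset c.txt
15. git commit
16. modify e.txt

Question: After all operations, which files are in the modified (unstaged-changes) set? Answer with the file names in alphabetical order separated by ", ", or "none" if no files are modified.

Answer: c.txt, e.txt

Derivation:
After op 1 (modify h.txt): modified={h.txt} staged={none}
After op 2 (modify f.txt): modified={f.txt, h.txt} staged={none}
After op 3 (modify g.txt): modified={f.txt, g.txt, h.txt} staged={none}
After op 4 (git add g.txt): modified={f.txt, h.txt} staged={g.txt}
After op 5 (modify b.txt): modified={b.txt, f.txt, h.txt} staged={g.txt}
After op 6 (git reset e.txt): modified={b.txt, f.txt, h.txt} staged={g.txt}
After op 7 (git add b.txt): modified={f.txt, h.txt} staged={b.txt, g.txt}
After op 8 (modify h.txt): modified={f.txt, h.txt} staged={b.txt, g.txt}
After op 9 (modify c.txt): modified={c.txt, f.txt, h.txt} staged={b.txt, g.txt}
After op 10 (git commit): modified={c.txt, f.txt, h.txt} staged={none}
After op 11 (git add f.txt): modified={c.txt, h.txt} staged={f.txt}
After op 12 (git add c.txt): modified={h.txt} staged={c.txt, f.txt}
After op 13 (git add h.txt): modified={none} staged={c.txt, f.txt, h.txt}
After op 14 (git reset c.txt): modified={c.txt} staged={f.txt, h.txt}
After op 15 (git commit): modified={c.txt} staged={none}
After op 16 (modify e.txt): modified={c.txt, e.txt} staged={none}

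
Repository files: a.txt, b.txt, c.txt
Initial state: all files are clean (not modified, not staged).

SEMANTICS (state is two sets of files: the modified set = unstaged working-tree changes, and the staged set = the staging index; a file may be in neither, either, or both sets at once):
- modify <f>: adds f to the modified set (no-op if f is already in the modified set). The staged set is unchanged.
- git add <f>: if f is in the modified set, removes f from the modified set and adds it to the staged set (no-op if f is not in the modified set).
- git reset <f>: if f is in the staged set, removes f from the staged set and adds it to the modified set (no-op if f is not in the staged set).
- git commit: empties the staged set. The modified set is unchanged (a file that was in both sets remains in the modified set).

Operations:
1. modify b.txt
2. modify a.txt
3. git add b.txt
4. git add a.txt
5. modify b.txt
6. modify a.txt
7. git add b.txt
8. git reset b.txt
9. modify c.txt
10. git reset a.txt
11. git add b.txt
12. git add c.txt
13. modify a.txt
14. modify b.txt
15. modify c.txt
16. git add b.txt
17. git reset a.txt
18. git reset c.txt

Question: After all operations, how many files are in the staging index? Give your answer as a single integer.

Answer: 1

Derivation:
After op 1 (modify b.txt): modified={b.txt} staged={none}
After op 2 (modify a.txt): modified={a.txt, b.txt} staged={none}
After op 3 (git add b.txt): modified={a.txt} staged={b.txt}
After op 4 (git add a.txt): modified={none} staged={a.txt, b.txt}
After op 5 (modify b.txt): modified={b.txt} staged={a.txt, b.txt}
After op 6 (modify a.txt): modified={a.txt, b.txt} staged={a.txt, b.txt}
After op 7 (git add b.txt): modified={a.txt} staged={a.txt, b.txt}
After op 8 (git reset b.txt): modified={a.txt, b.txt} staged={a.txt}
After op 9 (modify c.txt): modified={a.txt, b.txt, c.txt} staged={a.txt}
After op 10 (git reset a.txt): modified={a.txt, b.txt, c.txt} staged={none}
After op 11 (git add b.txt): modified={a.txt, c.txt} staged={b.txt}
After op 12 (git add c.txt): modified={a.txt} staged={b.txt, c.txt}
After op 13 (modify a.txt): modified={a.txt} staged={b.txt, c.txt}
After op 14 (modify b.txt): modified={a.txt, b.txt} staged={b.txt, c.txt}
After op 15 (modify c.txt): modified={a.txt, b.txt, c.txt} staged={b.txt, c.txt}
After op 16 (git add b.txt): modified={a.txt, c.txt} staged={b.txt, c.txt}
After op 17 (git reset a.txt): modified={a.txt, c.txt} staged={b.txt, c.txt}
After op 18 (git reset c.txt): modified={a.txt, c.txt} staged={b.txt}
Final staged set: {b.txt} -> count=1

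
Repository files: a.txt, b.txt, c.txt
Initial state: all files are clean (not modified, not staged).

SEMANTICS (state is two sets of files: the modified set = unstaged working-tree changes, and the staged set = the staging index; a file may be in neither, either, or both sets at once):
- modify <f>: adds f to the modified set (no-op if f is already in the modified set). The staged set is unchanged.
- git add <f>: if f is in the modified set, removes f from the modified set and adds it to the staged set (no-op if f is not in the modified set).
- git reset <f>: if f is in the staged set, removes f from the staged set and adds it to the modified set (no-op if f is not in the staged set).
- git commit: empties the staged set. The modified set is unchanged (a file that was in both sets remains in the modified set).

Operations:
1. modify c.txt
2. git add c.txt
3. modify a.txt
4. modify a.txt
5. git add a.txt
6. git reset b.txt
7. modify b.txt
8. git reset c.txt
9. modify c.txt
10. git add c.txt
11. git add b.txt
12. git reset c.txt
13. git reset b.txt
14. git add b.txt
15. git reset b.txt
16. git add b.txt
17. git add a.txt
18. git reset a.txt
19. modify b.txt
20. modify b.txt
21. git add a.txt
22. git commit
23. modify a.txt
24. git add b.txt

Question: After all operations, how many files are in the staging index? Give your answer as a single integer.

After op 1 (modify c.txt): modified={c.txt} staged={none}
After op 2 (git add c.txt): modified={none} staged={c.txt}
After op 3 (modify a.txt): modified={a.txt} staged={c.txt}
After op 4 (modify a.txt): modified={a.txt} staged={c.txt}
After op 5 (git add a.txt): modified={none} staged={a.txt, c.txt}
After op 6 (git reset b.txt): modified={none} staged={a.txt, c.txt}
After op 7 (modify b.txt): modified={b.txt} staged={a.txt, c.txt}
After op 8 (git reset c.txt): modified={b.txt, c.txt} staged={a.txt}
After op 9 (modify c.txt): modified={b.txt, c.txt} staged={a.txt}
After op 10 (git add c.txt): modified={b.txt} staged={a.txt, c.txt}
After op 11 (git add b.txt): modified={none} staged={a.txt, b.txt, c.txt}
After op 12 (git reset c.txt): modified={c.txt} staged={a.txt, b.txt}
After op 13 (git reset b.txt): modified={b.txt, c.txt} staged={a.txt}
After op 14 (git add b.txt): modified={c.txt} staged={a.txt, b.txt}
After op 15 (git reset b.txt): modified={b.txt, c.txt} staged={a.txt}
After op 16 (git add b.txt): modified={c.txt} staged={a.txt, b.txt}
After op 17 (git add a.txt): modified={c.txt} staged={a.txt, b.txt}
After op 18 (git reset a.txt): modified={a.txt, c.txt} staged={b.txt}
After op 19 (modify b.txt): modified={a.txt, b.txt, c.txt} staged={b.txt}
After op 20 (modify b.txt): modified={a.txt, b.txt, c.txt} staged={b.txt}
After op 21 (git add a.txt): modified={b.txt, c.txt} staged={a.txt, b.txt}
After op 22 (git commit): modified={b.txt, c.txt} staged={none}
After op 23 (modify a.txt): modified={a.txt, b.txt, c.txt} staged={none}
After op 24 (git add b.txt): modified={a.txt, c.txt} staged={b.txt}
Final staged set: {b.txt} -> count=1

Answer: 1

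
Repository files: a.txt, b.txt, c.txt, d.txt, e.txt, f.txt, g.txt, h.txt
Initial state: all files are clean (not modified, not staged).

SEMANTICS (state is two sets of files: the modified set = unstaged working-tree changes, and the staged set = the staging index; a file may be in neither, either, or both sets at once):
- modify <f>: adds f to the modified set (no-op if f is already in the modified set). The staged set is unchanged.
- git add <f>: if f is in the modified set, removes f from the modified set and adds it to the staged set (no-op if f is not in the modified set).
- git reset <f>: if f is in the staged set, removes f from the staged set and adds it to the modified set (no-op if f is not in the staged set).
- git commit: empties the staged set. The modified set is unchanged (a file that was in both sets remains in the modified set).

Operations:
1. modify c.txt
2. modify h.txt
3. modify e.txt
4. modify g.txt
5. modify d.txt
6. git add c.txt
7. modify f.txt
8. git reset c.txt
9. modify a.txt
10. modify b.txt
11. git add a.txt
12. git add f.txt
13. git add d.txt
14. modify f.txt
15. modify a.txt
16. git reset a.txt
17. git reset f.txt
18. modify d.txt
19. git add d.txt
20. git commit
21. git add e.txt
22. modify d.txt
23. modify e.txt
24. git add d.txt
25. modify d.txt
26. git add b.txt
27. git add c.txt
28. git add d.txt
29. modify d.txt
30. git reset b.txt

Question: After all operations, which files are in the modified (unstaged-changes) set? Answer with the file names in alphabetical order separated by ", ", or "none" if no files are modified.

Answer: a.txt, b.txt, d.txt, e.txt, f.txt, g.txt, h.txt

Derivation:
After op 1 (modify c.txt): modified={c.txt} staged={none}
After op 2 (modify h.txt): modified={c.txt, h.txt} staged={none}
After op 3 (modify e.txt): modified={c.txt, e.txt, h.txt} staged={none}
After op 4 (modify g.txt): modified={c.txt, e.txt, g.txt, h.txt} staged={none}
After op 5 (modify d.txt): modified={c.txt, d.txt, e.txt, g.txt, h.txt} staged={none}
After op 6 (git add c.txt): modified={d.txt, e.txt, g.txt, h.txt} staged={c.txt}
After op 7 (modify f.txt): modified={d.txt, e.txt, f.txt, g.txt, h.txt} staged={c.txt}
After op 8 (git reset c.txt): modified={c.txt, d.txt, e.txt, f.txt, g.txt, h.txt} staged={none}
After op 9 (modify a.txt): modified={a.txt, c.txt, d.txt, e.txt, f.txt, g.txt, h.txt} staged={none}
After op 10 (modify b.txt): modified={a.txt, b.txt, c.txt, d.txt, e.txt, f.txt, g.txt, h.txt} staged={none}
After op 11 (git add a.txt): modified={b.txt, c.txt, d.txt, e.txt, f.txt, g.txt, h.txt} staged={a.txt}
After op 12 (git add f.txt): modified={b.txt, c.txt, d.txt, e.txt, g.txt, h.txt} staged={a.txt, f.txt}
After op 13 (git add d.txt): modified={b.txt, c.txt, e.txt, g.txt, h.txt} staged={a.txt, d.txt, f.txt}
After op 14 (modify f.txt): modified={b.txt, c.txt, e.txt, f.txt, g.txt, h.txt} staged={a.txt, d.txt, f.txt}
After op 15 (modify a.txt): modified={a.txt, b.txt, c.txt, e.txt, f.txt, g.txt, h.txt} staged={a.txt, d.txt, f.txt}
After op 16 (git reset a.txt): modified={a.txt, b.txt, c.txt, e.txt, f.txt, g.txt, h.txt} staged={d.txt, f.txt}
After op 17 (git reset f.txt): modified={a.txt, b.txt, c.txt, e.txt, f.txt, g.txt, h.txt} staged={d.txt}
After op 18 (modify d.txt): modified={a.txt, b.txt, c.txt, d.txt, e.txt, f.txt, g.txt, h.txt} staged={d.txt}
After op 19 (git add d.txt): modified={a.txt, b.txt, c.txt, e.txt, f.txt, g.txt, h.txt} staged={d.txt}
After op 20 (git commit): modified={a.txt, b.txt, c.txt, e.txt, f.txt, g.txt, h.txt} staged={none}
After op 21 (git add e.txt): modified={a.txt, b.txt, c.txt, f.txt, g.txt, h.txt} staged={e.txt}
After op 22 (modify d.txt): modified={a.txt, b.txt, c.txt, d.txt, f.txt, g.txt, h.txt} staged={e.txt}
After op 23 (modify e.txt): modified={a.txt, b.txt, c.txt, d.txt, e.txt, f.txt, g.txt, h.txt} staged={e.txt}
After op 24 (git add d.txt): modified={a.txt, b.txt, c.txt, e.txt, f.txt, g.txt, h.txt} staged={d.txt, e.txt}
After op 25 (modify d.txt): modified={a.txt, b.txt, c.txt, d.txt, e.txt, f.txt, g.txt, h.txt} staged={d.txt, e.txt}
After op 26 (git add b.txt): modified={a.txt, c.txt, d.txt, e.txt, f.txt, g.txt, h.txt} staged={b.txt, d.txt, e.txt}
After op 27 (git add c.txt): modified={a.txt, d.txt, e.txt, f.txt, g.txt, h.txt} staged={b.txt, c.txt, d.txt, e.txt}
After op 28 (git add d.txt): modified={a.txt, e.txt, f.txt, g.txt, h.txt} staged={b.txt, c.txt, d.txt, e.txt}
After op 29 (modify d.txt): modified={a.txt, d.txt, e.txt, f.txt, g.txt, h.txt} staged={b.txt, c.txt, d.txt, e.txt}
After op 30 (git reset b.txt): modified={a.txt, b.txt, d.txt, e.txt, f.txt, g.txt, h.txt} staged={c.txt, d.txt, e.txt}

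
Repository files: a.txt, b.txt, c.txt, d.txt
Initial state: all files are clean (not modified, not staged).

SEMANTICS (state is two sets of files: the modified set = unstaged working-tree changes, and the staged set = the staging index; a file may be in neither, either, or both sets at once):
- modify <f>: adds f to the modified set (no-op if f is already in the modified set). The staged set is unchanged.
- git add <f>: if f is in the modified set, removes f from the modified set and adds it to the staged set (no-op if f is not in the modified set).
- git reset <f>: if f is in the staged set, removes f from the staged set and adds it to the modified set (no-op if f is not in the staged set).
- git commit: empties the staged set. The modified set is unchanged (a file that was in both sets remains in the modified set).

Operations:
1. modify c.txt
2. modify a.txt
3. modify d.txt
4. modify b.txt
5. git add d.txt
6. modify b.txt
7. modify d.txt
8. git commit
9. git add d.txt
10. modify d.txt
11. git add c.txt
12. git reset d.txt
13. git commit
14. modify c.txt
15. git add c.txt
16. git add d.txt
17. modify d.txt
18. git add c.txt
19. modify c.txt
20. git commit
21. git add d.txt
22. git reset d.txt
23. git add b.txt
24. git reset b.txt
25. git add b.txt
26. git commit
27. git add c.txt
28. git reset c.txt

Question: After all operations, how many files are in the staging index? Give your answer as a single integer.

Answer: 0

Derivation:
After op 1 (modify c.txt): modified={c.txt} staged={none}
After op 2 (modify a.txt): modified={a.txt, c.txt} staged={none}
After op 3 (modify d.txt): modified={a.txt, c.txt, d.txt} staged={none}
After op 4 (modify b.txt): modified={a.txt, b.txt, c.txt, d.txt} staged={none}
After op 5 (git add d.txt): modified={a.txt, b.txt, c.txt} staged={d.txt}
After op 6 (modify b.txt): modified={a.txt, b.txt, c.txt} staged={d.txt}
After op 7 (modify d.txt): modified={a.txt, b.txt, c.txt, d.txt} staged={d.txt}
After op 8 (git commit): modified={a.txt, b.txt, c.txt, d.txt} staged={none}
After op 9 (git add d.txt): modified={a.txt, b.txt, c.txt} staged={d.txt}
After op 10 (modify d.txt): modified={a.txt, b.txt, c.txt, d.txt} staged={d.txt}
After op 11 (git add c.txt): modified={a.txt, b.txt, d.txt} staged={c.txt, d.txt}
After op 12 (git reset d.txt): modified={a.txt, b.txt, d.txt} staged={c.txt}
After op 13 (git commit): modified={a.txt, b.txt, d.txt} staged={none}
After op 14 (modify c.txt): modified={a.txt, b.txt, c.txt, d.txt} staged={none}
After op 15 (git add c.txt): modified={a.txt, b.txt, d.txt} staged={c.txt}
After op 16 (git add d.txt): modified={a.txt, b.txt} staged={c.txt, d.txt}
After op 17 (modify d.txt): modified={a.txt, b.txt, d.txt} staged={c.txt, d.txt}
After op 18 (git add c.txt): modified={a.txt, b.txt, d.txt} staged={c.txt, d.txt}
After op 19 (modify c.txt): modified={a.txt, b.txt, c.txt, d.txt} staged={c.txt, d.txt}
After op 20 (git commit): modified={a.txt, b.txt, c.txt, d.txt} staged={none}
After op 21 (git add d.txt): modified={a.txt, b.txt, c.txt} staged={d.txt}
After op 22 (git reset d.txt): modified={a.txt, b.txt, c.txt, d.txt} staged={none}
After op 23 (git add b.txt): modified={a.txt, c.txt, d.txt} staged={b.txt}
After op 24 (git reset b.txt): modified={a.txt, b.txt, c.txt, d.txt} staged={none}
After op 25 (git add b.txt): modified={a.txt, c.txt, d.txt} staged={b.txt}
After op 26 (git commit): modified={a.txt, c.txt, d.txt} staged={none}
After op 27 (git add c.txt): modified={a.txt, d.txt} staged={c.txt}
After op 28 (git reset c.txt): modified={a.txt, c.txt, d.txt} staged={none}
Final staged set: {none} -> count=0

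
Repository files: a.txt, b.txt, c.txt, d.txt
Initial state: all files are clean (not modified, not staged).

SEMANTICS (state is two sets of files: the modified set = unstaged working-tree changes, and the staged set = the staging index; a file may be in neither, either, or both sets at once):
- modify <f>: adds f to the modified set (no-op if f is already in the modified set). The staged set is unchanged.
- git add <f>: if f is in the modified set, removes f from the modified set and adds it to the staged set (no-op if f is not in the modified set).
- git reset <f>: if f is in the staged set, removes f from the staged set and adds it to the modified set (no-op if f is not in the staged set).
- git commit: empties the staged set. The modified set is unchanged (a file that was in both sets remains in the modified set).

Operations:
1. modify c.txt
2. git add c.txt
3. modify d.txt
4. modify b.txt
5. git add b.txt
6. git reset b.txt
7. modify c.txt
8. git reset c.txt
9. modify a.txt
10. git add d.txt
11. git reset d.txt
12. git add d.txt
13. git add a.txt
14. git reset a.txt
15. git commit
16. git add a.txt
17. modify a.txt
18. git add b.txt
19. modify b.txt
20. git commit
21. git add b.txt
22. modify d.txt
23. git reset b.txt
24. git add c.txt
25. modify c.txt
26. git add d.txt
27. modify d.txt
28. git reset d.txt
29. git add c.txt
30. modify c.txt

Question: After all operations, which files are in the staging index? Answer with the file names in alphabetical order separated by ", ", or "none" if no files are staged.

After op 1 (modify c.txt): modified={c.txt} staged={none}
After op 2 (git add c.txt): modified={none} staged={c.txt}
After op 3 (modify d.txt): modified={d.txt} staged={c.txt}
After op 4 (modify b.txt): modified={b.txt, d.txt} staged={c.txt}
After op 5 (git add b.txt): modified={d.txt} staged={b.txt, c.txt}
After op 6 (git reset b.txt): modified={b.txt, d.txt} staged={c.txt}
After op 7 (modify c.txt): modified={b.txt, c.txt, d.txt} staged={c.txt}
After op 8 (git reset c.txt): modified={b.txt, c.txt, d.txt} staged={none}
After op 9 (modify a.txt): modified={a.txt, b.txt, c.txt, d.txt} staged={none}
After op 10 (git add d.txt): modified={a.txt, b.txt, c.txt} staged={d.txt}
After op 11 (git reset d.txt): modified={a.txt, b.txt, c.txt, d.txt} staged={none}
After op 12 (git add d.txt): modified={a.txt, b.txt, c.txt} staged={d.txt}
After op 13 (git add a.txt): modified={b.txt, c.txt} staged={a.txt, d.txt}
After op 14 (git reset a.txt): modified={a.txt, b.txt, c.txt} staged={d.txt}
After op 15 (git commit): modified={a.txt, b.txt, c.txt} staged={none}
After op 16 (git add a.txt): modified={b.txt, c.txt} staged={a.txt}
After op 17 (modify a.txt): modified={a.txt, b.txt, c.txt} staged={a.txt}
After op 18 (git add b.txt): modified={a.txt, c.txt} staged={a.txt, b.txt}
After op 19 (modify b.txt): modified={a.txt, b.txt, c.txt} staged={a.txt, b.txt}
After op 20 (git commit): modified={a.txt, b.txt, c.txt} staged={none}
After op 21 (git add b.txt): modified={a.txt, c.txt} staged={b.txt}
After op 22 (modify d.txt): modified={a.txt, c.txt, d.txt} staged={b.txt}
After op 23 (git reset b.txt): modified={a.txt, b.txt, c.txt, d.txt} staged={none}
After op 24 (git add c.txt): modified={a.txt, b.txt, d.txt} staged={c.txt}
After op 25 (modify c.txt): modified={a.txt, b.txt, c.txt, d.txt} staged={c.txt}
After op 26 (git add d.txt): modified={a.txt, b.txt, c.txt} staged={c.txt, d.txt}
After op 27 (modify d.txt): modified={a.txt, b.txt, c.txt, d.txt} staged={c.txt, d.txt}
After op 28 (git reset d.txt): modified={a.txt, b.txt, c.txt, d.txt} staged={c.txt}
After op 29 (git add c.txt): modified={a.txt, b.txt, d.txt} staged={c.txt}
After op 30 (modify c.txt): modified={a.txt, b.txt, c.txt, d.txt} staged={c.txt}

Answer: c.txt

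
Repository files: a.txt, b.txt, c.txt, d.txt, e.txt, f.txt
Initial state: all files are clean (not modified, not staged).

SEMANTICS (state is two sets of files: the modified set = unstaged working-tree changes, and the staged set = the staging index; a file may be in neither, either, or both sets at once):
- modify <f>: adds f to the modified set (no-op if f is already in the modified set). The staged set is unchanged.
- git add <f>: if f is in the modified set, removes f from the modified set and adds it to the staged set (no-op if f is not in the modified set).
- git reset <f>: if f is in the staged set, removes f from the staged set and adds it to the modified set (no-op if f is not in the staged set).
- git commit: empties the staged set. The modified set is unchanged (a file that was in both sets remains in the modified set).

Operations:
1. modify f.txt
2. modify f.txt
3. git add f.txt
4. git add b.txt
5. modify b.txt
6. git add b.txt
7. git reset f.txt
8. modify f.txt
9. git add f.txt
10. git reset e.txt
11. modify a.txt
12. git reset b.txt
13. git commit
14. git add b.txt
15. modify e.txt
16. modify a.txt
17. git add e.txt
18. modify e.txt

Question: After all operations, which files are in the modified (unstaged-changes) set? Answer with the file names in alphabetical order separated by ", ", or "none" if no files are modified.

Answer: a.txt, e.txt

Derivation:
After op 1 (modify f.txt): modified={f.txt} staged={none}
After op 2 (modify f.txt): modified={f.txt} staged={none}
After op 3 (git add f.txt): modified={none} staged={f.txt}
After op 4 (git add b.txt): modified={none} staged={f.txt}
After op 5 (modify b.txt): modified={b.txt} staged={f.txt}
After op 6 (git add b.txt): modified={none} staged={b.txt, f.txt}
After op 7 (git reset f.txt): modified={f.txt} staged={b.txt}
After op 8 (modify f.txt): modified={f.txt} staged={b.txt}
After op 9 (git add f.txt): modified={none} staged={b.txt, f.txt}
After op 10 (git reset e.txt): modified={none} staged={b.txt, f.txt}
After op 11 (modify a.txt): modified={a.txt} staged={b.txt, f.txt}
After op 12 (git reset b.txt): modified={a.txt, b.txt} staged={f.txt}
After op 13 (git commit): modified={a.txt, b.txt} staged={none}
After op 14 (git add b.txt): modified={a.txt} staged={b.txt}
After op 15 (modify e.txt): modified={a.txt, e.txt} staged={b.txt}
After op 16 (modify a.txt): modified={a.txt, e.txt} staged={b.txt}
After op 17 (git add e.txt): modified={a.txt} staged={b.txt, e.txt}
After op 18 (modify e.txt): modified={a.txt, e.txt} staged={b.txt, e.txt}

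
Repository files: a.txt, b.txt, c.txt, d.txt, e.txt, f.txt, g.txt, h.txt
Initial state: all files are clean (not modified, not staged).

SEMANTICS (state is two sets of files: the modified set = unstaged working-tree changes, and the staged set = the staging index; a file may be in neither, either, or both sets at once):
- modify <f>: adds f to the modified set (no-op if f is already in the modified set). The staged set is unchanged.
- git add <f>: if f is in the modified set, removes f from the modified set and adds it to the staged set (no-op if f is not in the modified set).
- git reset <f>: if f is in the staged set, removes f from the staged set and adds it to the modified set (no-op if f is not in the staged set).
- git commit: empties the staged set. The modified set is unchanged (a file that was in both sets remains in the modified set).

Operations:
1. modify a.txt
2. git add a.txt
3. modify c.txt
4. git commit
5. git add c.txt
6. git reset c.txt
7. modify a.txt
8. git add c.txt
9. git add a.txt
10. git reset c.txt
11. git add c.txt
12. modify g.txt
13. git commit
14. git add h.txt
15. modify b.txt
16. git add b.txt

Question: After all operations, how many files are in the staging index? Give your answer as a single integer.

After op 1 (modify a.txt): modified={a.txt} staged={none}
After op 2 (git add a.txt): modified={none} staged={a.txt}
After op 3 (modify c.txt): modified={c.txt} staged={a.txt}
After op 4 (git commit): modified={c.txt} staged={none}
After op 5 (git add c.txt): modified={none} staged={c.txt}
After op 6 (git reset c.txt): modified={c.txt} staged={none}
After op 7 (modify a.txt): modified={a.txt, c.txt} staged={none}
After op 8 (git add c.txt): modified={a.txt} staged={c.txt}
After op 9 (git add a.txt): modified={none} staged={a.txt, c.txt}
After op 10 (git reset c.txt): modified={c.txt} staged={a.txt}
After op 11 (git add c.txt): modified={none} staged={a.txt, c.txt}
After op 12 (modify g.txt): modified={g.txt} staged={a.txt, c.txt}
After op 13 (git commit): modified={g.txt} staged={none}
After op 14 (git add h.txt): modified={g.txt} staged={none}
After op 15 (modify b.txt): modified={b.txt, g.txt} staged={none}
After op 16 (git add b.txt): modified={g.txt} staged={b.txt}
Final staged set: {b.txt} -> count=1

Answer: 1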